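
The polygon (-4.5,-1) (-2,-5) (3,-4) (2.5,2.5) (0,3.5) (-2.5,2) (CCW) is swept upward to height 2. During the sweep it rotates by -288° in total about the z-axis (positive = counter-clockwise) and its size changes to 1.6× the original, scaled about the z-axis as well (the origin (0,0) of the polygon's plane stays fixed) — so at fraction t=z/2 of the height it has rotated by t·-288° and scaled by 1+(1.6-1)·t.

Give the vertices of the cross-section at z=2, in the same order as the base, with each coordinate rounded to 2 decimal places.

t = z/height = 2/2 = 1
s = 1 + (scale-1)·z/height = 1 + (1.6-1)·2/2 = 1.600000
θ = twist·z/height = -288°·2/2 = -288.0000° = -5.026548 rad
cos θ = 0.309017, sin θ = 0.951057 (intermediates below are computed at full precision and shown rounded to 5 d.p.)
v1: (-4.5,-1) → rotate → (-0.43952,-4.58877) → ×s → (-0.70323,-7.34203) → (-0.70,-7.34)
v2: (-2,-5) → rotate → (4.13725,-3.44720) → ×s → (6.61960,-5.51552) → (6.62,-5.52)
v3: (3,-4) → rotate → (4.73128,1.61710) → ×s → (7.57004,2.58736) → (7.57,2.59)
v4: (2.5,2.5) → rotate → (-1.60510,3.15018) → ×s → (-2.56816,5.04029) → (-2.57,5.04)
v5: (0,3.5) → rotate → (-3.32870,1.08156) → ×s → (-5.32592,1.73050) → (-5.33,1.73)
v6: (-2.5,2) → rotate → (-2.67466,-1.75961) → ×s → (-4.27945,-2.81537) → (-4.28,-2.82)

Cross-section at z=2: (-0.70,-7.34) (6.62,-5.52) (7.57,2.59) (-2.57,5.04) (-5.33,1.73) (-4.28,-2.82)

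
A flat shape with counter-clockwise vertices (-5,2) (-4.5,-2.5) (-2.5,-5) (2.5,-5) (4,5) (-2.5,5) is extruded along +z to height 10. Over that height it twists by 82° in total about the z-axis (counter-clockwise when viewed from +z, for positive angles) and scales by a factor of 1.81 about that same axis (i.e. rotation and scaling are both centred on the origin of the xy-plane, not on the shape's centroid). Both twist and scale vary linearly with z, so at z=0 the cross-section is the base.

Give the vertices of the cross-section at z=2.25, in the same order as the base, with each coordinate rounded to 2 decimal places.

Cross-section at z=2.25: (-6.36,0.37) (-4.11,-4.49) (-0.93,-6.54) (4.67,-4.67) (2.62,7.10) (-4.67,4.67)

t = z/height = 2.25/10 = 0.225
s = 1 + (scale-1)·z/height = 1 + (1.81-1)·2.25/10 = 1.182250
θ = twist·z/height = 82°·2.25/10 = 18.4500° = 0.322013 rad
cos θ = 0.948600, sin θ = 0.316477 (intermediates below are computed at full precision and shown rounded to 5 d.p.)
v1: (-5,2) → rotate → (-5.37595,0.31482) → ×s → (-6.35572,0.37219) → (-6.36,0.37)
v2: (-4.5,-2.5) → rotate → (-3.47751,-3.79565) → ×s → (-4.11128,-4.48740) → (-4.11,-4.49)
v3: (-2.5,-5) → rotate → (-0.78912,-5.53419) → ×s → (-0.93293,-6.54280) → (-0.93,-6.54)
v4: (2.5,-5) → rotate → (3.95389,-3.95181) → ×s → (4.67448,-4.67203) → (4.67,-4.67)
v5: (4,5) → rotate → (2.21202,6.00891) → ×s → (2.61516,7.10403) → (2.62,7.10)
v6: (-2.5,5) → rotate → (-3.95389,3.95181) → ×s → (-4.67448,4.67203) → (-4.67,4.67)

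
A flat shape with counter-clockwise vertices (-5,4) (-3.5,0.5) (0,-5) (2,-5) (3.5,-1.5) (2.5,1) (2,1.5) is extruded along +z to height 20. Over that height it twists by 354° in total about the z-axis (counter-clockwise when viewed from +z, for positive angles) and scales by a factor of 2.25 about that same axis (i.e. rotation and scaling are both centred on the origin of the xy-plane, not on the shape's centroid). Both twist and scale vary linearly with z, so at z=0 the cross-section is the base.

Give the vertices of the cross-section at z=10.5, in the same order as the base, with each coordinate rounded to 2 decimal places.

Cross-section at z=10.5: (8.91,-5.75) (5.85,-0.23) (-0.84,8.24) (-4.14,7.90) (-6.02,1.88) (-3.95,-2.07) (-3.04,-2.81)

t = z/height = 10.5/20 = 0.525
s = 1 + (scale-1)·z/height = 1 + (2.25-1)·10.5/20 = 1.656250
θ = twist·z/height = 354°·10.5/20 = 185.8500° = 3.243694 rad
cos θ = -0.994792, sin θ = -0.101924 (intermediates below are computed at full precision and shown rounded to 5 d.p.)
v1: (-5,4) → rotate → (5.38166,-3.46955) → ×s → (8.91337,-5.74644) → (8.91,-5.75)
v2: (-3.5,0.5) → rotate → (3.53273,-0.14066) → ×s → (5.85109,-0.23297) → (5.85,-0.23)
v3: (0,-5) → rotate → (-0.50962,4.97396) → ×s → (-0.84406,8.23812) → (-0.84,8.24)
v4: (2,-5) → rotate → (-2.49921,4.77011) → ×s → (-4.13931,7.90050) → (-4.14,7.90)
v5: (3.5,-1.5) → rotate → (-3.63466,1.13545) → ×s → (-6.01990,1.88059) → (-6.02,1.88)
v6: (2.5,1) → rotate → (-2.38506,-1.24960) → ×s → (-3.95025,-2.06966) → (-3.95,-2.07)
v7: (2,1.5) → rotate → (-1.83670,-1.69604) → ×s → (-3.04203,-2.80906) → (-3.04,-2.81)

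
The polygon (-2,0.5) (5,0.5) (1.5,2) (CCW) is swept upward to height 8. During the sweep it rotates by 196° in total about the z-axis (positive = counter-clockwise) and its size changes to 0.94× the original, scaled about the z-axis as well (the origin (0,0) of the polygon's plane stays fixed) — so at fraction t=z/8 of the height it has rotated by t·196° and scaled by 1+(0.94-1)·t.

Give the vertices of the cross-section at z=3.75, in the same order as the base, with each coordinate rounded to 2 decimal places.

t = z/height = 3.75/8 = 0.46875
s = 1 + (scale-1)·z/height = 1 + (0.94-1)·3.75/8 = 0.971875
θ = twist·z/height = 196°·3.75/8 = 91.8750° = 1.603521 rad
cos θ = -0.032719, sin θ = 0.999465 (intermediates below are computed at full precision and shown rounded to 5 d.p.)
v1: (-2,0.5) → rotate → (-0.43429,-2.01529) → ×s → (-0.42208,-1.95861) → (-0.42,-1.96)
v2: (5,0.5) → rotate → (-0.66333,4.98096) → ×s → (-0.64467,4.84087) → (-0.64,4.84)
v3: (1.5,2) → rotate → (-2.04801,1.43376) → ×s → (-1.99041,1.39343) → (-1.99,1.39)

Cross-section at z=3.75: (-0.42,-1.96) (-0.64,4.84) (-1.99,1.39)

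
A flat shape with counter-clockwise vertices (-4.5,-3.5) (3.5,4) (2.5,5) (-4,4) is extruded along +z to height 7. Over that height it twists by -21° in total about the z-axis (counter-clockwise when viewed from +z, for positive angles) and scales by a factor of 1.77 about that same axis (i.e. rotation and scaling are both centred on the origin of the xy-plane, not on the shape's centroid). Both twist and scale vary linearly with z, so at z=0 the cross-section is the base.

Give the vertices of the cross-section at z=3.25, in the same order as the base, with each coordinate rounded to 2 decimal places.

t = z/height = 3.25/7 = 0.464286
s = 1 + (scale-1)·z/height = 1 + (1.77-1)·3.25/7 = 1.357500
θ = twist·z/height = -21°·3.25/7 = -9.7500° = -0.170170 rad
cos θ = 0.985556, sin θ = -0.169350 (intermediates below are computed at full precision and shown rounded to 5 d.p.)
v1: (-4.5,-3.5) → rotate → (-5.02773,-2.68737) → ×s → (-6.82514,-3.64811) → (-6.83,-3.65)
v2: (3.5,4) → rotate → (4.12684,3.34950) → ×s → (5.60219,4.54695) → (5.60,4.55)
v3: (2.5,5) → rotate → (3.31064,4.50441) → ×s → (4.49419,6.11473) → (4.49,6.11)
v4: (-4,4) → rotate → (-3.26483,4.61962) → ×s → (-4.43200,6.27114) → (-4.43,6.27)

Cross-section at z=3.25: (-6.83,-3.65) (5.60,4.55) (4.49,6.11) (-4.43,6.27)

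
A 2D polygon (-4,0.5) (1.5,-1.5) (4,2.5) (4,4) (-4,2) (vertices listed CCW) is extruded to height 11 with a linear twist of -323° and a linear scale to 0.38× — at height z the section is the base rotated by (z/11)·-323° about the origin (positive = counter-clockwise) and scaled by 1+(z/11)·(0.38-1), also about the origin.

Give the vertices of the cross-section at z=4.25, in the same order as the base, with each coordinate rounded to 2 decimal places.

t = z/height = 4.25/11 = 0.386364
s = 1 + (scale-1)·z/height = 1 + (0.38-1)·4.25/11 = 0.760455
θ = twist·z/height = -323°·4.25/11 = -124.7955° = -2.178092 rad
cos θ = -0.570648, sin θ = -0.821194 (intermediates below are computed at full precision and shown rounded to 5 d.p.)
v1: (-4,0.5) → rotate → (2.69319,2.99945) → ×s → (2.04805,2.28095) → (2.05,2.28)
v2: (1.5,-1.5) → rotate → (-2.08776,-0.37582) → ×s → (-1.58765,-0.28579) → (-1.59,-0.29)
v3: (4,2.5) → rotate → (-0.22961,-4.71140) → ×s → (-0.17461,-3.58280) → (-0.17,-3.58)
v4: (4,4) → rotate → (1.00218,-5.56737) → ×s → (0.76212,-4.23373) → (0.76,-4.23)
v5: (-4,2) → rotate → (3.92498,2.14348) → ×s → (2.98477,1.63002) → (2.98,1.63)

Cross-section at z=4.25: (2.05,2.28) (-1.59,-0.29) (-0.17,-3.58) (0.76,-4.23) (2.98,1.63)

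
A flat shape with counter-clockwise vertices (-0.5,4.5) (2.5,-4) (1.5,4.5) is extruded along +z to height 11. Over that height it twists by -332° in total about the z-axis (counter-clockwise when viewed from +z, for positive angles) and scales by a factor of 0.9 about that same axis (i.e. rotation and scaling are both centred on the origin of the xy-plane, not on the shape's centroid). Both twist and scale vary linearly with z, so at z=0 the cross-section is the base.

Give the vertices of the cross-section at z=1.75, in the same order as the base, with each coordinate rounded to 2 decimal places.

Cross-section at z=1.75: (3.23,3.07) (-1.65,-4.34) (4.42,1.50)

t = z/height = 1.75/11 = 0.159091
s = 1 + (scale-1)·z/height = 1 + (0.9-1)·1.75/11 = 0.984091
θ = twist·z/height = -332°·1.75/11 = -52.8182° = -0.921851 rad
cos θ = 0.604346, sin θ = -0.796722 (intermediates below are computed at full precision and shown rounded to 5 d.p.)
v1: (-0.5,4.5) → rotate → (3.28307,3.11792) → ×s → (3.23084,3.06832) → (3.23,3.07)
v2: (2.5,-4) → rotate → (-1.67602,-4.40919) → ×s → (-1.64936,-4.33904) → (-1.65,-4.34)
v3: (1.5,4.5) → rotate → (4.49177,1.52448) → ×s → (4.42031,1.50022) → (4.42,1.50)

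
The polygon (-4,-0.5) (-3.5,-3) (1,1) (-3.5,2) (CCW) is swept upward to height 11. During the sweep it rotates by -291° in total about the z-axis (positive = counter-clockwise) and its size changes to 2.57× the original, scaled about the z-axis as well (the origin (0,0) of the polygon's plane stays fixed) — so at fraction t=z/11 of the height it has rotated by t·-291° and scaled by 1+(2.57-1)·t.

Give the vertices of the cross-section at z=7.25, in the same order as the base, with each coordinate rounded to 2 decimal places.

Cross-section at z=7.25: (8.18,-0.67) (8.22,4.52) (-2.41,-1.58) (6.14,-5.44)

t = z/height = 7.25/11 = 0.659091
s = 1 + (scale-1)·z/height = 1 + (2.57-1)·7.25/11 = 2.034773
θ = twist·z/height = -291°·7.25/11 = -191.7955° = -3.347462 rad
cos θ = -0.978884, sin θ = 0.204418 (intermediates below are computed at full precision and shown rounded to 5 d.p.)
v1: (-4,-0.5) → rotate → (4.01774,-0.32823) → ×s → (8.17520,-0.66788) → (8.18,-0.67)
v2: (-3.5,-3) → rotate → (4.03935,2.22119) → ×s → (8.21915,4.51961) → (8.22,4.52)
v3: (1,1) → rotate → (-1.18330,-0.77447) → ×s → (-2.40775,-1.57586) → (-2.41,-1.58)
v4: (-3.5,2) → rotate → (3.01726,-2.67323) → ×s → (6.13943,-5.43942) → (6.14,-5.44)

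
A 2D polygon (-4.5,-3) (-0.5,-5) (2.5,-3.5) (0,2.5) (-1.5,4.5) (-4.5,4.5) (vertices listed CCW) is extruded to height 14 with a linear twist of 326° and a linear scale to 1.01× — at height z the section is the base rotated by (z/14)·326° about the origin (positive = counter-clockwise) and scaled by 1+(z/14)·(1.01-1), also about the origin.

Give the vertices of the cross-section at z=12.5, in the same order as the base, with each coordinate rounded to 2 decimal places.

t = z/height = 12.5/14 = 0.892857
s = 1 + (scale-1)·z/height = 1 + (1.01-1)·12.5/14 = 1.008929
θ = twist·z/height = 326°·12.5/14 = 291.0714° = 5.080155 rad
cos θ = 0.359532, sin θ = -0.933133 (intermediates below are computed at full precision and shown rounded to 5 d.p.)
v1: (-4.5,-3) → rotate → (-4.41729,3.12050) → ×s → (-4.45673,3.14837) → (-4.46,3.15)
v2: (-0.5,-5) → rotate → (-4.84543,-1.33109) → ×s → (-4.88869,-1.34298) → (-4.89,-1.34)
v3: (2.5,-3.5) → rotate → (-2.36714,-3.59119) → ×s → (-2.38827,-3.62326) → (-2.39,-3.62)
v4: (0,2.5) → rotate → (2.33283,0.89883) → ×s → (2.35366,0.90685) → (2.35,0.91)
v5: (-1.5,4.5) → rotate → (3.65980,3.01759) → ×s → (3.69248,3.04453) → (3.69,3.04)
v6: (-4.5,4.5) → rotate → (2.58121,5.81699) → ×s → (2.60425,5.86893) → (2.60,5.87)

Cross-section at z=12.5: (-4.46,3.15) (-4.89,-1.34) (-2.39,-3.62) (2.35,0.91) (3.69,3.04) (2.60,5.87)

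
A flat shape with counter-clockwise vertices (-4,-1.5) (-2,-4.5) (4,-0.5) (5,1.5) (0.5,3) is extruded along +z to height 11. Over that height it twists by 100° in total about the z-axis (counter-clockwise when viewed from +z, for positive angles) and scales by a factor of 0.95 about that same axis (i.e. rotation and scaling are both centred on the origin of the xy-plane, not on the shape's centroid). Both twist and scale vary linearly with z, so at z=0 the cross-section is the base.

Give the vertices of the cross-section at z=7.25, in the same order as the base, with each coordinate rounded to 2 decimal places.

Cross-section at z=7.25: (-0.25,-4.12) (3.18,-3.54) (2.02,3.33) (0.65,5.01) (-2.45,1.63)

t = z/height = 7.25/11 = 0.659091
s = 1 + (scale-1)·z/height = 1 + (0.95-1)·7.25/11 = 0.967045
θ = twist·z/height = 100°·7.25/11 = 65.9091° = 1.150331 rad
cos θ = 0.408186, sin θ = 0.912899 (intermediates below are computed at full precision and shown rounded to 5 d.p.)
v1: (-4,-1.5) → rotate → (-0.26339,-4.26387) → ×s → (-0.25471,-4.12336) → (-0.25,-4.12)
v2: (-2,-4.5) → rotate → (3.29167,-3.66263) → ×s → (3.18320,-3.54193) → (3.18,-3.54)
v3: (4,-0.5) → rotate → (2.08919,3.44750) → ×s → (2.02034,3.33389) → (2.02,3.33)
v4: (5,1.5) → rotate → (0.67158,5.17677) → ×s → (0.64945,5.00617) → (0.65,5.01)
v5: (0.5,3) → rotate → (-2.53460,1.68101) → ×s → (-2.45108,1.62561) → (-2.45,1.63)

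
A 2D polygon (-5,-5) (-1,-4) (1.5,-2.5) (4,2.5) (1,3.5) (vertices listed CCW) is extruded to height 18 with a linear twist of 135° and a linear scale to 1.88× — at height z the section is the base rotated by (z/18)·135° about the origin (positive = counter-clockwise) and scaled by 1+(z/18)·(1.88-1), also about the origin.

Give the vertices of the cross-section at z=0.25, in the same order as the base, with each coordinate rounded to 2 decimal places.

Cross-section at z=0.25: (-4.89,-5.22) (-0.88,-4.08) (1.60,-2.48) (3.96,2.66) (0.90,3.57)

t = z/height = 0.25/18 = 0.0138889
s = 1 + (scale-1)·z/height = 1 + (1.88-1)·0.25/18 = 1.012222
θ = twist·z/height = 135°·0.25/18 = 1.8750° = 0.032725 rad
cos θ = 0.999465, sin θ = 0.032719 (intermediates below are computed at full precision and shown rounded to 5 d.p.)
v1: (-5,-5) → rotate → (-4.83373,-5.16092) → ×s → (-4.89281,-5.22400) → (-4.89,-5.22)
v2: (-1,-4) → rotate → (-0.86859,-4.03058) → ×s → (-0.87920,-4.07984) → (-0.88,-4.08)
v3: (1.5,-2.5) → rotate → (1.58099,-2.44958) → ×s → (1.60032,-2.47952) → (1.60,-2.48)
v4: (4,2.5) → rotate → (3.91606,2.62954) → ×s → (3.96392,2.66168) → (3.96,2.66)
v5: (1,3.5) → rotate → (0.88495,3.53085) → ×s → (0.89576,3.57400) → (0.90,3.57)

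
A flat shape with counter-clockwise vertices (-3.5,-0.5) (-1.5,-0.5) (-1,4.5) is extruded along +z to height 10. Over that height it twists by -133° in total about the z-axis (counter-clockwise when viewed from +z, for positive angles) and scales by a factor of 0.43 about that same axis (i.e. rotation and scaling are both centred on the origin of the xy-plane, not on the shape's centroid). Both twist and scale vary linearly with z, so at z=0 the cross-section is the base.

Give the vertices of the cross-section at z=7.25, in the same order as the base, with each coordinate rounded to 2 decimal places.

Cross-section at z=7.25: (-0.06,2.07) (-0.19,0.91) (2.69,0.29)

t = z/height = 7.25/10 = 0.725
s = 1 + (scale-1)·z/height = 1 + (0.43-1)·7.25/10 = 0.586750
θ = twist·z/height = -133°·7.25/10 = -96.4250° = -1.682934 rad
cos θ = -0.111903, sin θ = -0.993719 (intermediates below are computed at full precision and shown rounded to 5 d.p.)
v1: (-3.5,-0.5) → rotate → (-0.10520,3.53397) → ×s → (-0.06173,2.07356) → (-0.06,2.07)
v2: (-1.5,-0.5) → rotate → (-0.32901,1.54653) → ×s → (-0.19304,0.90743) → (-0.19,0.91)
v3: (-1,4.5) → rotate → (4.58364,0.49016) → ×s → (2.68945,0.28760) → (2.69,0.29)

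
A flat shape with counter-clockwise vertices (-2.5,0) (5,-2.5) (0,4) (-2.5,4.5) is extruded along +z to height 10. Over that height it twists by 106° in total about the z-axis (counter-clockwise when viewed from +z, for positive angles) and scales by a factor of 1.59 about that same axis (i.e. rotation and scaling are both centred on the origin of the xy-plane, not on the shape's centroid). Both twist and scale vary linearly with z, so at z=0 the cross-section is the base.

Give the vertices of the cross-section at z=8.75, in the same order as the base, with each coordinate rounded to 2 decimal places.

Cross-section at z=8.75: (0.18,-3.79) (3.42,7.75) (-6.06,-0.29) (-6.63,-4.11)

t = z/height = 8.75/10 = 0.875
s = 1 + (scale-1)·z/height = 1 + (1.59-1)·8.75/10 = 1.516250
θ = twist·z/height = 106°·8.75/10 = 92.7500° = 1.618793 rad
cos θ = -0.047978, sin θ = 0.998848 (intermediates below are computed at full precision and shown rounded to 5 d.p.)
v1: (-2.5,0) → rotate → (0.11995,-2.49712) → ×s → (0.18187,-3.78626) → (0.18,-3.79)
v2: (5,-2.5) → rotate → (2.25723,5.11419) → ×s → (3.42253,7.75439) → (3.42,7.75)
v3: (0,4) → rotate → (-3.99539,-0.19191) → ×s → (-6.05802,-0.29099) → (-6.06,-0.29)
v4: (-2.5,4.5) → rotate → (-4.37487,-2.71302) → ×s → (-6.63340,-4.11362) → (-6.63,-4.11)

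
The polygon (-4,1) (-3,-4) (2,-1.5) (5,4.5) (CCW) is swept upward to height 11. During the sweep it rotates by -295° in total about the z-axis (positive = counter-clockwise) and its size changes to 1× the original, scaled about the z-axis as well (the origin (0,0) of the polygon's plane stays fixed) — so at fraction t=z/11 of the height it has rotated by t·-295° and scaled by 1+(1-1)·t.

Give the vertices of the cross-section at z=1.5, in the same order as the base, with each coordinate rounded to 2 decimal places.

t = z/height = 1.5/11 = 0.136364
s = 1 + (scale-1)·z/height = 1 + (1-1)·1.5/11 = 1.000000
θ = twist·z/height = -295°·1.5/11 = -40.2273° = -0.702098 rad
cos θ = 0.763489, sin θ = -0.645821 (intermediates below are computed at full precision and shown rounded to 5 d.p.)
v1: (-4,1) → rotate → (-2.40813,3.34677) → ×s → (-2.40813,3.34677) → (-2.41,3.35)
v2: (-3,-4) → rotate → (-4.87375,-1.11649) → ×s → (-4.87375,-1.11649) → (-4.87,-1.12)
v3: (2,-1.5) → rotate → (0.55825,-2.43688) → ×s → (0.55825,-2.43688) → (0.56,-2.44)
v4: (5,4.5) → rotate → (6.72364,0.20659) → ×s → (6.72364,0.20659) → (6.72,0.21)

Cross-section at z=1.5: (-2.41,3.35) (-4.87,-1.12) (0.56,-2.44) (6.72,0.21)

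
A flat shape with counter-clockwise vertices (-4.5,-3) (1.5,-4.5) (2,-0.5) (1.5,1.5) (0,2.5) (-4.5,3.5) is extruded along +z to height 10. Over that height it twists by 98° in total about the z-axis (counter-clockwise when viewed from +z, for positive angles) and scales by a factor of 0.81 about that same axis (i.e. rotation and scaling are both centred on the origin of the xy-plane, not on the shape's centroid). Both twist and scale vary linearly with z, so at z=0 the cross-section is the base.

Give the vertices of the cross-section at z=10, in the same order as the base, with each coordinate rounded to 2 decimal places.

t = z/height = 10/10 = 1
s = 1 + (scale-1)·z/height = 1 + (0.81-1)·10/10 = 0.810000
θ = twist·z/height = 98°·10/10 = 98.0000° = 1.710423 rad
cos θ = -0.139173, sin θ = 0.990268 (intermediates below are computed at full precision and shown rounded to 5 d.p.)
v1: (-4.5,-3) → rotate → (3.59708,-4.03869) → ×s → (2.91364,-3.27134) → (2.91,-3.27)
v2: (1.5,-4.5) → rotate → (4.24745,2.11168) → ×s → (3.44043,1.71046) → (3.44,1.71)
v3: (2,-0.5) → rotate → (0.21679,2.05012) → ×s → (0.17560,1.66060) → (0.18,1.66)
v4: (1.5,1.5) → rotate → (-1.69416,1.27664) → ×s → (-1.37227,1.03408) → (-1.37,1.03)
v5: (0,2.5) → rotate → (-2.47567,-0.34793) → ×s → (-2.00529,-0.28183) → (-2.01,-0.28)
v6: (-4.5,3.5) → rotate → (-2.83966,-4.94331) → ×s → (-2.30012,-4.00408) → (-2.30,-4.00)

Cross-section at z=10: (2.91,-3.27) (3.44,1.71) (0.18,1.66) (-1.37,1.03) (-2.01,-0.28) (-2.30,-4.00)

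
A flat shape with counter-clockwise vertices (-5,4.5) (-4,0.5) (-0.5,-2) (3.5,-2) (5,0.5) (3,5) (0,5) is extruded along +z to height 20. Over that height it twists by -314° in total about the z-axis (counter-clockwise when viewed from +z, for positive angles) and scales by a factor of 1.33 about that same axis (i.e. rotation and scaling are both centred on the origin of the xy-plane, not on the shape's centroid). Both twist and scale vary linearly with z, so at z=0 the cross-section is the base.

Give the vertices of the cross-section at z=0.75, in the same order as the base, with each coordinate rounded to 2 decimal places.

t = z/height = 0.75/20 = 0.0375
s = 1 + (scale-1)·z/height = 1 + (1.33-1)·0.75/20 = 1.012375
θ = twist·z/height = -314°·0.75/20 = -11.7750° = -0.205513 rad
cos θ = 0.978957, sin θ = -0.204069 (intermediates below are computed at full precision and shown rounded to 5 d.p.)
v1: (-5,4.5) → rotate → (-3.97647,5.42565) → ×s → (-4.02568,5.49279) → (-4.03,5.49)
v2: (-4,0.5) → rotate → (-3.81379,1.30575) → ×s → (-3.86099,1.32191) → (-3.86,1.32)
v3: (-0.5,-2) → rotate → (-0.89762,-1.85588) → ×s → (-0.90872,-1.87885) → (-0.91,-1.88)
v4: (3.5,-2) → rotate → (3.01821,-2.67215) → ×s → (3.05556,-2.70522) → (3.06,-2.71)
v5: (5,0.5) → rotate → (4.99682,-0.53087) → ×s → (5.05865,-0.53744) → (5.06,-0.54)
v6: (3,5) → rotate → (3.95721,4.28258) → ×s → (4.00618,4.33557) → (4.01,4.34)
v7: (0,5) → rotate → (1.02034,4.89478) → ×s → (1.03297,4.95536) → (1.03,4.96)

Cross-section at z=0.75: (-4.03,5.49) (-3.86,1.32) (-0.91,-1.88) (3.06,-2.71) (5.06,-0.54) (4.01,4.34) (1.03,4.96)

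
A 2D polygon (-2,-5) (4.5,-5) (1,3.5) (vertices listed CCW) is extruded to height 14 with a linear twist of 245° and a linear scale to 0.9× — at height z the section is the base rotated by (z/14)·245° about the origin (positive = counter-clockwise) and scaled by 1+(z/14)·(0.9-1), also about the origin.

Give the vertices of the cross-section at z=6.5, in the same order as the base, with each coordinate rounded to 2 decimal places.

Cross-section at z=6.5: (5.13,0.17) (2.64,5.85) (-3.44,-0.47)

t = z/height = 6.5/14 = 0.464286
s = 1 + (scale-1)·z/height = 1 + (0.9-1)·6.5/14 = 0.953571
θ = twist·z/height = 245°·6.5/14 = 113.7500° = 1.985312 rad
cos θ = -0.402747, sin θ = 0.915311 (intermediates below are computed at full precision and shown rounded to 5 d.p.)
v1: (-2,-5) → rotate → (5.38205,0.18311) → ×s → (5.13217,0.17461) → (5.13,0.17)
v2: (4.5,-5) → rotate → (2.76420,6.13264) → ×s → (2.63586,5.84791) → (2.64,5.85)
v3: (1,3.5) → rotate → (-3.60634,-0.49430) → ×s → (-3.43890,-0.47135) → (-3.44,-0.47)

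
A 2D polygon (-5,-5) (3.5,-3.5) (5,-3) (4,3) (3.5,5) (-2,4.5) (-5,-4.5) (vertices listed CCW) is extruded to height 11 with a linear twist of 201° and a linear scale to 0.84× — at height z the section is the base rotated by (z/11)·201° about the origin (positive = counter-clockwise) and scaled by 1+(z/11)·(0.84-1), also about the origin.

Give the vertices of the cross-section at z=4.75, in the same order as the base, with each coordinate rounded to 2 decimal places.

Cross-section at z=4.75: (4.39,-4.91) (3.44,3.07) (3.05,4.49) (-2.58,3.87) (-4.47,3.51) (-4.29,-1.62) (3.92,-4.88)

t = z/height = 4.75/11 = 0.431818
s = 1 + (scale-1)·z/height = 1 + (0.84-1)·4.75/11 = 0.930909
θ = twist·z/height = 201°·4.75/11 = 86.7955° = 1.514866 rad
cos θ = 0.055901, sin θ = 0.998436 (intermediates below are computed at full precision and shown rounded to 5 d.p.)
v1: (-5,-5) → rotate → (4.71268,-5.27169) → ×s → (4.38707,-4.90746) → (4.39,-4.91)
v2: (3.5,-3.5) → rotate → (3.69018,3.29887) → ×s → (3.43522,3.07095) → (3.44,3.07)
v3: (5,-3) → rotate → (3.27481,4.82448) → ×s → (3.04855,4.49115) → (3.05,4.49)
v4: (4,3) → rotate → (-2.77171,4.16145) → ×s → (-2.58021,3.87393) → (-2.58,3.87)
v5: (3.5,5) → rotate → (-4.79653,3.77403) → ×s → (-4.46513,3.51328) → (-4.47,3.51)
v6: (-2,4.5) → rotate → (-4.60476,-1.74532) → ×s → (-4.28662,-1.62473) → (-4.29,-1.62)
v7: (-5,-4.5) → rotate → (4.21346,-5.24373) → ×s → (3.92235,-4.88144) → (3.92,-4.88)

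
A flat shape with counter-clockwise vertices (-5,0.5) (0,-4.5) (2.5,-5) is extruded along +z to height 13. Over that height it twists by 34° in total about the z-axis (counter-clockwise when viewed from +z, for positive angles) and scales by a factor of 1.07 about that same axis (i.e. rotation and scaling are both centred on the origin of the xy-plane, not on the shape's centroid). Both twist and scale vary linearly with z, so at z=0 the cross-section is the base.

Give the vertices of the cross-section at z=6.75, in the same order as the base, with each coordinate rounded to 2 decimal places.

t = z/height = 6.75/13 = 0.519231
s = 1 + (scale-1)·z/height = 1 + (1.07-1)·6.75/13 = 1.036346
θ = twist·z/height = 34°·6.75/13 = 17.6538° = 0.308118 rad
cos θ = 0.952906, sin θ = 0.303266 (intermediates below are computed at full precision and shown rounded to 5 d.p.)
v1: (-5,0.5) → rotate → (-4.91616,-1.03987) → ×s → (-5.09485,-1.07767) → (-5.09,-1.08)
v2: (0,-4.5) → rotate → (1.36470,-4.28808) → ×s → (1.41430,-4.44393) → (1.41,-4.44)
v3: (2.5,-5) → rotate → (3.89859,-4.00637) → ×s → (4.04029,-4.15198) → (4.04,-4.15)

Cross-section at z=6.75: (-5.09,-1.08) (1.41,-4.44) (4.04,-4.15)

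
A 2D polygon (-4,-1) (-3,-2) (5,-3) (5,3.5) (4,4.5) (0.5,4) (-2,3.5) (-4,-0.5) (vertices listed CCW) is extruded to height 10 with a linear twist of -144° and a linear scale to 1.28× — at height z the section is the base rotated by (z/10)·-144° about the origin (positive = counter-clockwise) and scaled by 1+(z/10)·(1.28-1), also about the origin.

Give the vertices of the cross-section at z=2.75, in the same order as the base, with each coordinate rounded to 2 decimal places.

Cross-section at z=2.75: (-4.01,1.92) (-3.86,0.40) (2.09,-5.92) (6.55,-0.53) (6.41,0.99) (3.16,2.98) (0.74,4.28) (-3.66,2.33)

t = z/height = 2.75/10 = 0.275
s = 1 + (scale-1)·z/height = 1 + (1.28-1)·2.75/10 = 1.077000
θ = twist·z/height = -144°·2.75/10 = -39.6000° = -0.691150 rad
cos θ = 0.770513, sin θ = -0.637424 (intermediates below are computed at full precision and shown rounded to 5 d.p.)
v1: (-4,-1) → rotate → (-3.71948,1.77918) → ×s → (-4.00588,1.91618) → (-4.01,1.92)
v2: (-3,-2) → rotate → (-3.58639,0.37125) → ×s → (-3.86254,0.39983) → (-3.86,0.40)
v3: (5,-3) → rotate → (1.94029,-5.49866) → ×s → (2.08970,-5.92206) → (2.09,-5.92)
v4: (5,3.5) → rotate → (6.08355,-0.49032) → ×s → (6.55198,-0.52808) → (6.55,-0.53)
v5: (4,4.5) → rotate → (5.95046,0.91761) → ×s → (6.40865,0.98827) → (6.41,0.99)
v6: (0.5,4) → rotate → (2.93495,2.76334) → ×s → (3.16094,2.97612) → (3.16,2.98)
v7: (-2,3.5) → rotate → (0.68996,3.97164) → ×s → (0.74308,4.27746) → (0.74,4.28)
v8: (-4,-0.5) → rotate → (-3.40076,2.16444) → ×s → (-3.66262,2.33110) → (-3.66,2.33)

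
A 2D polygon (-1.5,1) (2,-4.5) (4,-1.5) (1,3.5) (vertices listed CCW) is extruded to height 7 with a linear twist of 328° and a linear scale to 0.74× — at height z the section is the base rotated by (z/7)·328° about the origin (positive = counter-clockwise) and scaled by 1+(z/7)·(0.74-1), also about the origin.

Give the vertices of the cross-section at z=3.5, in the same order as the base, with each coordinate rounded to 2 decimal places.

t = z/height = 3.5/7 = 0.5
s = 1 + (scale-1)·z/height = 1 + (0.74-1)·3.5/7 = 0.870000
θ = twist·z/height = 328°·3.5/7 = 164.0000° = 2.862340 rad
cos θ = -0.961262, sin θ = 0.275637 (intermediates below are computed at full precision and shown rounded to 5 d.p.)
v1: (-1.5,1) → rotate → (1.16626,-1.37472) → ×s → (1.01464,-1.19600) → (1.01,-1.20)
v2: (2,-4.5) → rotate → (-0.68216,4.87695) → ×s → (-0.59348,4.24295) → (-0.59,4.24)
v3: (4,-1.5) → rotate → (-3.43159,2.54444) → ×s → (-2.98548,2.21366) → (-2.99,2.21)
v4: (1,3.5) → rotate → (-1.92599,-3.08878) → ×s → (-1.67561,-2.68724) → (-1.68,-2.69)

Cross-section at z=3.5: (1.01,-1.20) (-0.59,4.24) (-2.99,2.21) (-1.68,-2.69)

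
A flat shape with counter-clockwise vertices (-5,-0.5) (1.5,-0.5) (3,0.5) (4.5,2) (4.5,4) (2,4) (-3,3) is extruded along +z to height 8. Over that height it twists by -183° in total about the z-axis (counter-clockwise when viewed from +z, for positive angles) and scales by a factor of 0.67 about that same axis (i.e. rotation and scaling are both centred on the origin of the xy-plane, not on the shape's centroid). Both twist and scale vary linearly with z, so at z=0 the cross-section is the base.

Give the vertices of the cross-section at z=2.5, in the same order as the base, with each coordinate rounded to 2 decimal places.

Cross-section at z=2.5: (-2.81,3.53) (0.35,-1.37) (1.83,-2.02) (3.69,-2.42) (5.20,-1.45) (3.99,0.44) (0.80,3.72)

t = z/height = 2.5/8 = 0.3125
s = 1 + (scale-1)·z/height = 1 + (0.67-1)·2.5/8 = 0.896875
θ = twist·z/height = -183°·2.5/8 = -57.1875° = -0.998110 rad
cos θ = 0.541892, sin θ = -0.840448 (intermediates below are computed at full precision and shown rounded to 5 d.p.)
v1: (-5,-0.5) → rotate → (-3.12968,3.93130) → ×s → (-2.80693,3.52588) → (-2.81,3.53)
v2: (1.5,-0.5) → rotate → (0.39261,-1.53162) → ×s → (0.35212,-1.37367) → (0.35,-1.37)
v3: (3,0.5) → rotate → (2.04590,-2.25040) → ×s → (1.83492,-2.01833) → (1.83,-2.02)
v4: (4.5,2) → rotate → (4.11941,-2.69823) → ×s → (3.69459,-2.41998) → (3.69,-2.42)
v5: (4.5,4) → rotate → (5.80031,-1.61445) → ×s → (5.20215,-1.44796) → (5.20,-1.45)
v6: (2,4) → rotate → (4.44558,0.48667) → ×s → (3.98713,0.43648) → (3.99,0.44)
v7: (-3,3) → rotate → (0.89567,4.14702) → ×s → (0.80330,3.71936) → (0.80,3.72)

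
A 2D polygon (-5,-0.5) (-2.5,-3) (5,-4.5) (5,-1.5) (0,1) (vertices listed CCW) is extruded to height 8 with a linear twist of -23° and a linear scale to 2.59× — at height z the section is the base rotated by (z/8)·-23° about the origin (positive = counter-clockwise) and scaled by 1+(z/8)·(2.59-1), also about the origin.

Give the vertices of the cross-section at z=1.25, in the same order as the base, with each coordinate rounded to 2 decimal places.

Cross-section at z=1.25: (-6.27,-0.23) (-3.35,-3.54) (5.88,-6.00) (6.11,-2.26) (0.08,1.25)

t = z/height = 1.25/8 = 0.15625
s = 1 + (scale-1)·z/height = 1 + (2.59-1)·1.25/8 = 1.248438
θ = twist·z/height = -23°·1.25/8 = -3.5938° = -0.062723 rad
cos θ = 0.998034, sin θ = -0.062682 (intermediates below are computed at full precision and shown rounded to 5 d.p.)
v1: (-5,-0.5) → rotate → (-5.02151,-0.18561) → ×s → (-6.26904,-0.23172) → (-6.27,-0.23)
v2: (-2.5,-3) → rotate → (-2.68313,-2.83740) → ×s → (-3.34972,-3.54231) → (-3.35,-3.54)
v3: (5,-4.5) → rotate → (4.70810,-4.80456) → ×s → (5.87777,-5.99819) → (5.88,-6.00)
v4: (5,-1.5) → rotate → (4.89615,-1.81046) → ×s → (6.11253,-2.26024) → (6.11,-2.26)
v5: (0,1) → rotate → (0.06268,0.99803) → ×s → (0.07825,1.24598) → (0.08,1.25)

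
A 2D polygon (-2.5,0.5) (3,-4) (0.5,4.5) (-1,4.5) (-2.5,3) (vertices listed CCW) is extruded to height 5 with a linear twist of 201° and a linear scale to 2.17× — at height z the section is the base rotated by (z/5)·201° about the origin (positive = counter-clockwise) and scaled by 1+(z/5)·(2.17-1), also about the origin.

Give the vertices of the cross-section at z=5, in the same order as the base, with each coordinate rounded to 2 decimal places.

t = z/height = 5/5 = 1
s = 1 + (scale-1)·z/height = 1 + (2.17-1)·5/5 = 2.170000
θ = twist·z/height = 201°·5/5 = 201.0000° = 3.508112 rad
cos θ = -0.933580, sin θ = -0.358368 (intermediates below are computed at full precision and shown rounded to 5 d.p.)
v1: (-2.5,0.5) → rotate → (2.51314,0.42913) → ×s → (5.45350,0.93121) → (5.45,0.93)
v2: (3,-4) → rotate → (-4.23421,2.65922) → ×s → (-9.18824,5.77050) → (-9.19,5.77)
v3: (0.5,4.5) → rotate → (1.14587,-4.38030) → ×s → (2.48653,-9.50524) → (2.49,-9.51)
v4: (-1,4.5) → rotate → (2.54624,-3.84274) → ×s → (5.52533,-8.33875) → (5.53,-8.34)
v5: (-2.5,3) → rotate → (3.40905,-1.90482) → ×s → (7.39765,-4.13346) → (7.40,-4.13)

Cross-section at z=5: (5.45,0.93) (-9.19,5.77) (2.49,-9.51) (5.53,-8.34) (7.40,-4.13)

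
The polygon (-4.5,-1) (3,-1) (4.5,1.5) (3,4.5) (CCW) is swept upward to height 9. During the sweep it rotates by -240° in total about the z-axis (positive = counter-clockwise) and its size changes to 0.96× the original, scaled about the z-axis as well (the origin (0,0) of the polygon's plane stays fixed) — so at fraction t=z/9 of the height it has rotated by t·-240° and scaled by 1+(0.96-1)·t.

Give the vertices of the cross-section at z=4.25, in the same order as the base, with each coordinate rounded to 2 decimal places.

t = z/height = 4.25/9 = 0.472222
s = 1 + (scale-1)·z/height = 1 + (0.96-1)·4.25/9 = 0.981111
θ = twist·z/height = -240°·4.25/9 = -113.3333° = -1.978040 rad
cos θ = -0.396080, sin θ = -0.918216 (intermediates below are computed at full precision and shown rounded to 5 d.p.)
v1: (-4.5,-1) → rotate → (0.86414,4.52805) → ×s → (0.84782,4.44252) → (0.85,4.44)
v2: (3,-1) → rotate → (-2.10646,-2.35857) → ×s → (-2.06667,-2.31402) → (-2.07,-2.31)
v3: (4.5,1.5) → rotate → (-0.40503,-4.72609) → ×s → (-0.39738,-4.63682) → (-0.40,-4.64)
v4: (3,4.5) → rotate → (2.94373,-4.53701) → ×s → (2.88813,-4.45131) → (2.89,-4.45)

Cross-section at z=4.25: (0.85,4.44) (-2.07,-2.31) (-0.40,-4.64) (2.89,-4.45)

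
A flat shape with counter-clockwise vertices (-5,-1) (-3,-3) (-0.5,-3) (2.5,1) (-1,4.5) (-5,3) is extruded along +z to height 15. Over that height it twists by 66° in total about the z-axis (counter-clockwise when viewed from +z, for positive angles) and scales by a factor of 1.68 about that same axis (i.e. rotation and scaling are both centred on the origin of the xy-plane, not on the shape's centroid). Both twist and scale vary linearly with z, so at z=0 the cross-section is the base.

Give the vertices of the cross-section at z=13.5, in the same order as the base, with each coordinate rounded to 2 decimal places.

Cross-section at z=13.5: (-2.72,-7.76) (1.70,-6.62) (3.75,-3.16) (0.66,4.29) (-7.06,2.31) (-8.27,-4.48)

t = z/height = 13.5/15 = 0.9
s = 1 + (scale-1)·z/height = 1 + (1.68-1)·13.5/15 = 1.612000
θ = twist·z/height = 66°·13.5/15 = 59.4000° = 1.036726 rad
cos θ = 0.509041, sin θ = 0.860742 (intermediates below are computed at full precision and shown rounded to 5 d.p.)
v1: (-5,-1) → rotate → (-1.68447,-4.81275) → ×s → (-2.71536,-7.75816) → (-2.72,-7.76)
v2: (-3,-3) → rotate → (1.05510,-4.10935) → ×s → (1.70082,-6.62427) → (1.70,-6.62)
v3: (-0.5,-3) → rotate → (2.32771,-1.95750) → ×s → (3.75226,-3.15548) → (3.75,-3.16)
v4: (2.5,1) → rotate → (0.41186,2.66090) → ×s → (0.66392,4.28937) → (0.66,4.29)
v5: (-1,4.5) → rotate → (-4.38238,1.42994) → ×s → (-7.06440,2.30507) → (-7.06,2.31)
v6: (-5,3) → rotate → (-5.12743,-2.77659) → ×s → (-8.26542,-4.47586) → (-8.27,-4.48)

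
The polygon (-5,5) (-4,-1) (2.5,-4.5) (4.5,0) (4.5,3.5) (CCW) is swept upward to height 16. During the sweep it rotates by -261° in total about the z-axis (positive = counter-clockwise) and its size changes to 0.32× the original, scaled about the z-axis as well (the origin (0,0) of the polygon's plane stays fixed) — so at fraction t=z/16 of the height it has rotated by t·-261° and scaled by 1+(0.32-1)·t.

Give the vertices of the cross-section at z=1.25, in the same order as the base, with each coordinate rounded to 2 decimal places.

Cross-section at z=1.25: (-2.79,6.09) (-3.88,0.43) (0.73,-4.82) (3.99,-1.48) (5.15,1.62)

t = z/height = 1.25/16 = 0.078125
s = 1 + (scale-1)·z/height = 1 + (0.32-1)·1.25/16 = 0.946875
θ = twist·z/height = -261°·1.25/16 = -20.3906° = -0.355884 rad
cos θ = 0.937339, sin θ = -0.348419 (intermediates below are computed at full precision and shown rounded to 5 d.p.)
v1: (-5,5) → rotate → (-2.94460,6.42879) → ×s → (-2.78817,6.08726) → (-2.79,6.09)
v2: (-4,-1) → rotate → (-4.09777,0.45634) → ×s → (-3.88008,0.43209) → (-3.88,0.43)
v3: (2.5,-4.5) → rotate → (0.77546,-5.08907) → ×s → (0.73427,-4.81872) → (0.73,-4.82)
v4: (4.5,0) → rotate → (4.21803,-1.56788) → ×s → (3.99394,-1.48459) → (3.99,-1.48)
v5: (4.5,3.5) → rotate → (5.43749,1.71280) → ×s → (5.14862,1.62181) → (5.15,1.62)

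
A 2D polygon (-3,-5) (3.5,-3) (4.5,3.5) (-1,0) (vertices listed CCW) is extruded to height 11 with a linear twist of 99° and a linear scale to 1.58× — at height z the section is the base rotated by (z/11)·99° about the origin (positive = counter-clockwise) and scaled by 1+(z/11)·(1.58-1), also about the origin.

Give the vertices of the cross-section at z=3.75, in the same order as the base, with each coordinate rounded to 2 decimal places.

t = z/height = 3.75/11 = 0.340909
s = 1 + (scale-1)·z/height = 1 + (1.58-1)·3.75/11 = 1.197727
θ = twist·z/height = 99°·3.75/11 = 33.7500° = 0.589049 rad
cos θ = 0.831470, sin θ = 0.555570 (intermediates below are computed at full precision and shown rounded to 5 d.p.)
v1: (-3,-5) → rotate → (0.28344,-5.82406) → ×s → (0.33949,-6.97563) → (0.34,-6.98)
v2: (3.5,-3) → rotate → (4.57685,-0.54991) → ×s → (5.48182,-0.65865) → (5.48,-0.66)
v3: (4.5,3.5) → rotate → (1.79712,5.41021) → ×s → (2.15246,6.47996) → (2.15,6.48)
v4: (-1,0) → rotate → (-0.83147,-0.55557) → ×s → (-0.99587,-0.66542) → (-1.00,-0.67)

Cross-section at z=3.75: (0.34,-6.98) (5.48,-0.66) (2.15,6.48) (-1.00,-0.67)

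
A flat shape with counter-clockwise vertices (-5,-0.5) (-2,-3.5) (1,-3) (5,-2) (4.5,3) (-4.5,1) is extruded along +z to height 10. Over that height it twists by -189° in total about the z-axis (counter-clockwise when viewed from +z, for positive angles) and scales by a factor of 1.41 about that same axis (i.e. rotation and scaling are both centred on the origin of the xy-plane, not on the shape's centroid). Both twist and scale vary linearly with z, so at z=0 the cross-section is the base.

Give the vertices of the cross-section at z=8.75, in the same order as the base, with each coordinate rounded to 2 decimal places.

t = z/height = 8.75/10 = 0.875
s = 1 + (scale-1)·z/height = 1 + (1.41-1)·8.75/10 = 1.358750
θ = twist·z/height = -189°·8.75/10 = -165.3750° = -2.886338 rad
cos θ = -0.967599, sin θ = -0.252492 (intermediates below are computed at full precision and shown rounded to 5 d.p.)
v1: (-5,-0.5) → rotate → (4.71175,1.74626) → ×s → (6.40209,2.37273) → (6.40,2.37)
v2: (-2,-3.5) → rotate → (1.05148,3.89158) → ×s → (1.42870,5.28768) → (1.43,5.29)
v3: (1,-3) → rotate → (-1.72507,2.65031) → ×s → (-2.34394,3.60110) → (-2.34,3.60)
v4: (5,-2) → rotate → (-5.34298,0.67274) → ×s → (-7.25977,0.91409) → (-7.26,0.91)
v5: (4.5,3) → rotate → (-3.59672,-4.03901) → ×s → (-4.88704,-5.48800) → (-4.89,-5.49)
v6: (-4.5,1) → rotate → (4.60669,0.16861) → ×s → (6.25934,0.22910) → (6.26,0.23)

Cross-section at z=8.75: (6.40,2.37) (1.43,5.29) (-2.34,3.60) (-7.26,0.91) (-4.89,-5.49) (6.26,0.23)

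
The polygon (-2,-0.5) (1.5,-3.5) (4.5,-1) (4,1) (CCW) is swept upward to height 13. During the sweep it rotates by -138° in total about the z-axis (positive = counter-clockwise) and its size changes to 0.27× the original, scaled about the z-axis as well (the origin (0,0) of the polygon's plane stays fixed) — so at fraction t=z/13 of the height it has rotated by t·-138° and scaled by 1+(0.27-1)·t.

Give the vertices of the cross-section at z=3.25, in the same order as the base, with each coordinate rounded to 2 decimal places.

t = z/height = 3.25/13 = 0.25
s = 1 + (scale-1)·z/height = 1 + (0.27-1)·3.25/13 = 0.817500
θ = twist·z/height = -138°·3.25/13 = -34.5000° = -0.602139 rad
cos θ = 0.824126, sin θ = -0.566406 (intermediates below are computed at full precision and shown rounded to 5 d.p.)
v1: (-2,-0.5) → rotate → (-1.93146,0.72075) → ×s → (-1.57896,0.58921) → (-1.58,0.59)
v2: (1.5,-3.5) → rotate → (-0.74623,-3.73405) → ×s → (-0.61005,-3.05259) → (-0.61,-3.05)
v3: (4.5,-1) → rotate → (3.14216,-3.37295) → ×s → (2.56872,-2.75739) → (2.57,-2.76)
v4: (4,1) → rotate → (3.86291,-1.44150) → ×s → (3.15793,-1.17843) → (3.16,-1.18)

Cross-section at z=3.25: (-1.58,0.59) (-0.61,-3.05) (2.57,-2.76) (3.16,-1.18)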